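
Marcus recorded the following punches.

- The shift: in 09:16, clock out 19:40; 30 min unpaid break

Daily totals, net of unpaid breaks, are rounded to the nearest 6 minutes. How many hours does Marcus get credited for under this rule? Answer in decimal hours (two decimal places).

The shift: 09:16–19:40 = 10 h 24 min − 30 min = 9 h 54 min → rounds to 9 h 54 min

9.90 hours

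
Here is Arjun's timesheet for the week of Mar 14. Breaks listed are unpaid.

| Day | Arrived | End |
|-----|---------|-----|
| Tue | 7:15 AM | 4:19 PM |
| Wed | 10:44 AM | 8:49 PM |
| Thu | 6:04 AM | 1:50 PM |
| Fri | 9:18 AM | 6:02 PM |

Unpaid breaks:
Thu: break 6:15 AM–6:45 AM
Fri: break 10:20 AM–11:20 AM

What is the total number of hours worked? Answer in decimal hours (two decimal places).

34.15 hours

Tue: 7:15 AM–4:19 PM = 9 h 4 min
Wed: 10:44 AM–8:49 PM = 10 h 5 min
Thu: 6:04 AM–1:50 PM = 7 h 46 min; less 30 min break → 7 h 16 min
Fri: 9:18 AM–6:02 PM = 8 h 44 min; less 60 min break → 7 h 44 min
Total: 9 h 4 min + 10 h 5 min + 7 h 16 min + 7 h 44 min = 34 h 9 min.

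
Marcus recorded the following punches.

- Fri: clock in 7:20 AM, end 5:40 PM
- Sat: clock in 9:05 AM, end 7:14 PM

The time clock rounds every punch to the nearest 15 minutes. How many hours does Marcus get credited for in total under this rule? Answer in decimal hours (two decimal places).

20.75 hours

Fri: in 7:20 AM→7:15 AM, out 5:40 PM→5:45 PM; 10 h 30 min
Sat: in 9:05 AM→9:00 AM, out 7:14 PM→7:15 PM; 10 h 15 min
Total credited: 20 h 45 min.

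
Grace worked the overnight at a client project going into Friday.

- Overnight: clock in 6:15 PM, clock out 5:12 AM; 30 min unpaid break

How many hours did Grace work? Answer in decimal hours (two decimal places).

10.45 hours

Overnight: 6:15 PM → midnight = 5 h 45 min; midnight → 5:12 AM = 5 h 12 min; span 10 h 57 min; less 30 min break → 10 h 27 min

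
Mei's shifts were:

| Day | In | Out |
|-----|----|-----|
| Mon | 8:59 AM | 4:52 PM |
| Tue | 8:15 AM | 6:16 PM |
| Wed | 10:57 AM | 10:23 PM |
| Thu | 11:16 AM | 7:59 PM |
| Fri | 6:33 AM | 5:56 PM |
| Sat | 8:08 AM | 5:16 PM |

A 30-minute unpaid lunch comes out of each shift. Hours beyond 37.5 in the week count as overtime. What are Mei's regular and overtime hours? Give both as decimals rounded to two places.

Regular 37.50 hours, overtime 18.07 hours

Mon: 8:59 AM–4:52 PM = 7 h 53 min; less 30 min break → 7 h 23 min
Tue: 8:15 AM–6:16 PM = 10 h 1 min; less 30 min break → 9 h 31 min
Wed: 10:57 AM–10:23 PM = 11 h 26 min; less 30 min break → 10 h 56 min
Thu: 11:16 AM–7:59 PM = 8 h 43 min; less 30 min break → 8 h 13 min
Fri: 6:33 AM–5:56 PM = 11 h 23 min; less 30 min break → 10 h 53 min
Sat: 8:08 AM–5:16 PM = 9 h 8 min; less 30 min break → 8 h 38 min
Total worked: 55 h 34 min = 55.57 h.
Threshold 37.5 h → overtime 18 h 4 min, regular 37 h 30 min.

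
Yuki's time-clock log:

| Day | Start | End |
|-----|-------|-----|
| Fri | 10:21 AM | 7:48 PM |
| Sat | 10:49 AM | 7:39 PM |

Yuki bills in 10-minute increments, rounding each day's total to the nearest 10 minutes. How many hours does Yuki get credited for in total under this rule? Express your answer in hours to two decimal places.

Fri: 10:21 AM–7:48 PM = 9 h 27 min → rounds to 9 h 30 min
Sat: 10:49 AM–7:39 PM = 8 h 50 min → rounds to 8 h 50 min
Total credited: 18 h 20 min.

18.33 hours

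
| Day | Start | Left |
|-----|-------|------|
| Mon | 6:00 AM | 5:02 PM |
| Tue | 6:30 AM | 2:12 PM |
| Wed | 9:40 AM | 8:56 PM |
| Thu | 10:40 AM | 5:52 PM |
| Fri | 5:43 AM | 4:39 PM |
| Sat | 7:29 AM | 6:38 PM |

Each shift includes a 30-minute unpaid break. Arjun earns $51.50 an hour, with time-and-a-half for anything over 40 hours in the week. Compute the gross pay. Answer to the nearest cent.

Mon: 6:00 AM–5:02 PM = 11 h 2 min; less 30 min break → 10 h 32 min
Tue: 6:30 AM–2:12 PM = 7 h 42 min; less 30 min break → 7 h 12 min
Wed: 9:40 AM–8:56 PM = 11 h 16 min; less 30 min break → 10 h 46 min
Thu: 10:40 AM–5:52 PM = 7 h 12 min; less 30 min break → 6 h 42 min
Fri: 5:43 AM–4:39 PM = 10 h 56 min; less 30 min break → 10 h 26 min
Sat: 7:29 AM–6:38 PM = 11 h 9 min; less 30 min break → 10 h 39 min
Total worked: 56 h 17 min = 3377 min.
Regular 40 h 0 min = 2400 min at $51.50/h; overtime 16 h 17 min = 977 min at $77.25/h.
Pay = (2400 × $51.50 + 977 × $77.25) ÷ 60 = $3317.89.

$3317.89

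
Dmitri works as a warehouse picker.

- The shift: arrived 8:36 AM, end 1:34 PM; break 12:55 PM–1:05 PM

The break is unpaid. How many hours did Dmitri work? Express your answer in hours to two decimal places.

The shift: 8:36 AM–1:34 PM = 4 h 58 min; less 10 min break → 4 h 48 min

4.80 hours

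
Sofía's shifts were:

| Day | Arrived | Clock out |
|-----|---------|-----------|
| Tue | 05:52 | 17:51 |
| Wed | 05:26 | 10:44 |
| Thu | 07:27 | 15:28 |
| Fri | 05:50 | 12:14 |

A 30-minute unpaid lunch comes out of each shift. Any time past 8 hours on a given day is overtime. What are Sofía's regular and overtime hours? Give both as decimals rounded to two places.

Regular 26.22 hours, overtime 3.48 hours

Tue: 05:52–17:51 = 11 h 59 min; less 30 min break → 11 h 29 min
Wed: 05:26–10:44 = 5 h 18 min; less 30 min break → 4 h 48 min
Thu: 07:27–15:28 = 8 h 1 min; less 30 min break → 7 h 31 min
Fri: 05:50–12:14 = 6 h 24 min; less 30 min break → 5 h 54 min
Tue reg 8 h 0 min / OT 3 h 29 min; Wed reg 4 h 48 min / OT 0 h 0 min; Thu reg 7 h 31 min / OT 0 h 0 min; Fri reg 5 h 54 min / OT 0 h 0 min.
Totals: regular 26 h 13 min, overtime 3 h 29 min.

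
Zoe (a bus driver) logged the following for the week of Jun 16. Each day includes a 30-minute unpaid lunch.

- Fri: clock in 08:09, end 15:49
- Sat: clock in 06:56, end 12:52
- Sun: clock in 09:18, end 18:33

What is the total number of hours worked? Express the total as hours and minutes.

Fri: 08:09–15:49 = 7 h 40 min; less 30 min break → 7 h 10 min
Sat: 06:56–12:52 = 5 h 56 min; less 30 min break → 5 h 26 min
Sun: 09:18–18:33 = 9 h 15 min; less 30 min break → 8 h 45 min
Total: 7 h 10 min + 5 h 26 min + 8 h 45 min = 21 h 21 min.

21 h 21 min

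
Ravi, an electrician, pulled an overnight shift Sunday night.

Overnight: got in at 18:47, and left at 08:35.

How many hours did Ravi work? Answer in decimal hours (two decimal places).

13.80 hours

Overnight: 18:47 → midnight = 5 h 13 min; midnight → 08:35 = 8 h 35 min; span 13 h 48 min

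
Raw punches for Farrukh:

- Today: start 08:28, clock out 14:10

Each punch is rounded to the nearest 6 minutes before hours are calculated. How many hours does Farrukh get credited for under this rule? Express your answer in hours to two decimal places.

5.70 hours

Today: in 08:28→08:30, out 14:10→14:12; 5 h 42 min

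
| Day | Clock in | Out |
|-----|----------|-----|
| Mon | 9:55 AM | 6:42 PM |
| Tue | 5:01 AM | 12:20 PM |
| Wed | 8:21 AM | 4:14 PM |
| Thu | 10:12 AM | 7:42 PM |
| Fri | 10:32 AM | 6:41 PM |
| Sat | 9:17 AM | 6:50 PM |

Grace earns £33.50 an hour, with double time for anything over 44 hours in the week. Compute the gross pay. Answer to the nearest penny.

Mon: 9:55 AM–6:42 PM = 8 h 47 min
Tue: 5:01 AM–12:20 PM = 7 h 19 min
Wed: 8:21 AM–4:14 PM = 7 h 53 min
Thu: 10:12 AM–7:42 PM = 9 h 30 min
Fri: 10:32 AM–6:41 PM = 8 h 9 min
Sat: 9:17 AM–6:50 PM = 9 h 33 min
Total worked: 51 h 11 min = 3071 min.
Regular 44 h 0 min = 2640 min at £33.50/h; overtime 7 h 11 min = 431 min at £67.00/h.
Pay = (2640 × £33.50 + 431 × £67.00) ÷ 60 = £1955.28.

£1955.28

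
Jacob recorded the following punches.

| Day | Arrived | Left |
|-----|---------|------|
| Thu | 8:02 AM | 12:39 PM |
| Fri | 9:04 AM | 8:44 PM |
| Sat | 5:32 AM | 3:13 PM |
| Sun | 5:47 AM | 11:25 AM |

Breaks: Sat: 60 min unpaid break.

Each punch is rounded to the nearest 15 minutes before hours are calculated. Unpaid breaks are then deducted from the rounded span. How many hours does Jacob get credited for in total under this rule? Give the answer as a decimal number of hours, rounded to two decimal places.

Thu: in 8:02 AM→8:00 AM, out 12:39 PM→12:45 PM; 4 h 45 min
Fri: in 9:04 AM→9:00 AM, out 8:44 PM→8:45 PM; 11 h 45 min
Sat: in 5:32 AM→5:30 AM, out 3:13 PM→3:15 PM; 9 h 45 min − 60 min = 8 h 45 min
Sun: in 5:47 AM→5:45 AM, out 11:25 AM→11:30 AM; 5 h 45 min
Total credited: 31 h 0 min.

31.00 hours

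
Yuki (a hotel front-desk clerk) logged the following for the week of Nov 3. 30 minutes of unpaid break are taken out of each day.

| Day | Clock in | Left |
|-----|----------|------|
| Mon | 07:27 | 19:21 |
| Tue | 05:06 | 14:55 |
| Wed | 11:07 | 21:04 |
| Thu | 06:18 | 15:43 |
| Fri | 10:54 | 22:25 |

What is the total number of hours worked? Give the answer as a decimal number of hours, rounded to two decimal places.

Mon: 07:27–19:21 = 11 h 54 min; less 30 min break → 11 h 24 min
Tue: 05:06–14:55 = 9 h 49 min; less 30 min break → 9 h 19 min
Wed: 11:07–21:04 = 9 h 57 min; less 30 min break → 9 h 27 min
Thu: 06:18–15:43 = 9 h 25 min; less 30 min break → 8 h 55 min
Fri: 10:54–22:25 = 11 h 31 min; less 30 min break → 11 h 1 min
Total: 11 h 24 min + 9 h 19 min + 9 h 27 min + 8 h 55 min + 11 h 1 min = 50 h 6 min.

50.10 hours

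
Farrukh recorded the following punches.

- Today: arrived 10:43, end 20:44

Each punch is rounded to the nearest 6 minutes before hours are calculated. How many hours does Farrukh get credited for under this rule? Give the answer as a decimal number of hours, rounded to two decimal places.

10.00 hours

Today: in 10:43→10:42, out 20:44→20:42; 10 h 0 min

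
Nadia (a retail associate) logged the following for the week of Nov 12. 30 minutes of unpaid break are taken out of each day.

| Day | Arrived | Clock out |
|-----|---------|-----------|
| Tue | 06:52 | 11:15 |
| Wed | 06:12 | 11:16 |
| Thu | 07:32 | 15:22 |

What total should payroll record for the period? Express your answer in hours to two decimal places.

15.78 hours

Tue: 06:52–11:15 = 4 h 23 min; less 30 min break → 3 h 53 min
Wed: 06:12–11:16 = 5 h 4 min; less 30 min break → 4 h 34 min
Thu: 07:32–15:22 = 7 h 50 min; less 30 min break → 7 h 20 min
Total: 3 h 53 min + 4 h 34 min + 7 h 20 min = 15 h 47 min.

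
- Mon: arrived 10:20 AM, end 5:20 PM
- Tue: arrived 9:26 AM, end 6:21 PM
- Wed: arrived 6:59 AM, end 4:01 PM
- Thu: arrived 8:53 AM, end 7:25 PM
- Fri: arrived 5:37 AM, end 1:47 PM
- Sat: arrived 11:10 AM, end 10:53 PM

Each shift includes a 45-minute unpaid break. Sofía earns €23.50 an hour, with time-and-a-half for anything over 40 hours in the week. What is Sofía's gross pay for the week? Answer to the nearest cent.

Mon: 10:20 AM–5:20 PM = 7 h 0 min; less 45 min break → 6 h 15 min
Tue: 9:26 AM–6:21 PM = 8 h 55 min; less 45 min break → 8 h 10 min
Wed: 6:59 AM–4:01 PM = 9 h 2 min; less 45 min break → 8 h 17 min
Thu: 8:53 AM–7:25 PM = 10 h 32 min; less 45 min break → 9 h 47 min
Fri: 5:37 AM–1:47 PM = 8 h 10 min; less 45 min break → 7 h 25 min
Sat: 11:10 AM–10:53 PM = 11 h 43 min; less 45 min break → 10 h 58 min
Total worked: 50 h 52 min = 3052 min.
Regular 40 h 0 min = 2400 min at €23.50/h; overtime 10 h 52 min = 652 min at €35.25/h.
Pay = (2400 × €23.50 + 652 × €35.25) ÷ 60 = €1323.05.

€1323.05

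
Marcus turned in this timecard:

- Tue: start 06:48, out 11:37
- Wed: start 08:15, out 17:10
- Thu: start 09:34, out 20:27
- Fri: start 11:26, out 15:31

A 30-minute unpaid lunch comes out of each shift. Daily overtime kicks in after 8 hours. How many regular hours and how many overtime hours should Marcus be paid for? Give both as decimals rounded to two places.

Tue: 06:48–11:37 = 4 h 49 min; less 30 min break → 4 h 19 min
Wed: 08:15–17:10 = 8 h 55 min; less 30 min break → 8 h 25 min
Thu: 09:34–20:27 = 10 h 53 min; less 30 min break → 10 h 23 min
Fri: 11:26–15:31 = 4 h 5 min; less 30 min break → 3 h 35 min
Tue reg 4 h 19 min / OT 0 h 0 min; Wed reg 8 h 0 min / OT 0 h 25 min; Thu reg 8 h 0 min / OT 2 h 23 min; Fri reg 3 h 35 min / OT 0 h 0 min.
Totals: regular 23 h 54 min, overtime 2 h 48 min.

Regular 23.90 hours, overtime 2.80 hours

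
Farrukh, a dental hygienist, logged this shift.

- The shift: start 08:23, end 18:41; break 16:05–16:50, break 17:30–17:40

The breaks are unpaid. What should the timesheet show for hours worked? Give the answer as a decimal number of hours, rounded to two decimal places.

9.38 hours

The shift: 08:23–18:41 = 10 h 18 min; less 55 min break → 9 h 23 min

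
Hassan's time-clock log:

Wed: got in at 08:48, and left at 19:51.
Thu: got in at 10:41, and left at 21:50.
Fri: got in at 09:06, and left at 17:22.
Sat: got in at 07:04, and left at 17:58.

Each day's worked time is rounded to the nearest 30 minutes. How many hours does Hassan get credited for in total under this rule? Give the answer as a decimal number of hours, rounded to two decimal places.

41.50 hours

Wed: 08:48–19:51 = 11 h 3 min → rounds to 11 h 0 min
Thu: 10:41–21:50 = 11 h 9 min → rounds to 11 h 0 min
Fri: 09:06–17:22 = 8 h 16 min → rounds to 8 h 30 min
Sat: 07:04–17:58 = 10 h 54 min → rounds to 11 h 0 min
Total credited: 41 h 30 min.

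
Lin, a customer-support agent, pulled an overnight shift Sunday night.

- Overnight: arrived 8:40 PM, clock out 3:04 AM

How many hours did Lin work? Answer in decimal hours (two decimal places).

Overnight: 8:40 PM → midnight = 3 h 20 min; midnight → 3:04 AM = 3 h 4 min; span 6 h 24 min

6.40 hours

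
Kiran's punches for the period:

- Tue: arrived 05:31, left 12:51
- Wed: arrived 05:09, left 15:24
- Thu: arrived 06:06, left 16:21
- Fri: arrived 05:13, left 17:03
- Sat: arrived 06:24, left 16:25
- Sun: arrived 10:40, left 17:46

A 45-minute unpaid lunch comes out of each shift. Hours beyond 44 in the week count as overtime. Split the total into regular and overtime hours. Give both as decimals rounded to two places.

Tue: 05:31–12:51 = 7 h 20 min; less 45 min break → 6 h 35 min
Wed: 05:09–15:24 = 10 h 15 min; less 45 min break → 9 h 30 min
Thu: 06:06–16:21 = 10 h 15 min; less 45 min break → 9 h 30 min
Fri: 05:13–17:03 = 11 h 50 min; less 45 min break → 11 h 5 min
Sat: 06:24–16:25 = 10 h 1 min; less 45 min break → 9 h 16 min
Sun: 10:40–17:46 = 7 h 6 min; less 45 min break → 6 h 21 min
Total worked: 52 h 17 min = 52.28 h.
Threshold 44 h → overtime 8 h 17 min, regular 44 h 0 min.

Regular 44.00 hours, overtime 8.28 hours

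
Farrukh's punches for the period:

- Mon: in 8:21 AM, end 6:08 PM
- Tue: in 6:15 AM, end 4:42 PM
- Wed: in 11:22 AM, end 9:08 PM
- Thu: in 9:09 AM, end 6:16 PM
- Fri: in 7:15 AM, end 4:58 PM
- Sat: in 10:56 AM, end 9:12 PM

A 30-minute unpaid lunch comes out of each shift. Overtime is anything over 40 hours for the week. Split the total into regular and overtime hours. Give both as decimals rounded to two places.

Regular 40.00 hours, overtime 16.10 hours

Mon: 8:21 AM–6:08 PM = 9 h 47 min; less 30 min break → 9 h 17 min
Tue: 6:15 AM–4:42 PM = 10 h 27 min; less 30 min break → 9 h 57 min
Wed: 11:22 AM–9:08 PM = 9 h 46 min; less 30 min break → 9 h 16 min
Thu: 9:09 AM–6:16 PM = 9 h 7 min; less 30 min break → 8 h 37 min
Fri: 7:15 AM–4:58 PM = 9 h 43 min; less 30 min break → 9 h 13 min
Sat: 10:56 AM–9:12 PM = 10 h 16 min; less 30 min break → 9 h 46 min
Total worked: 56 h 6 min = 56.10 h.
Threshold 40 h → overtime 16 h 6 min, regular 40 h 0 min.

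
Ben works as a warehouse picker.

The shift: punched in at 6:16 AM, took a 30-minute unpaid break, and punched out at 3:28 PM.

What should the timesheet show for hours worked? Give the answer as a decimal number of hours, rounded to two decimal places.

8.70 hours

The shift: 6:16 AM–3:28 PM = 9 h 12 min; less 30 min break → 8 h 42 min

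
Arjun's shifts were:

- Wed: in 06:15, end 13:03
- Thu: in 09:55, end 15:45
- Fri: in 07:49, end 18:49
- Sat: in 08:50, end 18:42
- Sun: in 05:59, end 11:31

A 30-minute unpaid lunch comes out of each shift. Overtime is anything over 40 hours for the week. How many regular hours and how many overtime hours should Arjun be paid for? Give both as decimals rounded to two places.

Wed: 06:15–13:03 = 6 h 48 min; less 30 min break → 6 h 18 min
Thu: 09:55–15:45 = 5 h 50 min; less 30 min break → 5 h 20 min
Fri: 07:49–18:49 = 11 h 0 min; less 30 min break → 10 h 30 min
Sat: 08:50–18:42 = 9 h 52 min; less 30 min break → 9 h 22 min
Sun: 05:59–11:31 = 5 h 32 min; less 30 min break → 5 h 2 min
Total worked: 36 h 32 min = 36.53 h.
Threshold 40 h → overtime 0 h 0 min, regular 36 h 32 min.

Regular 36.53 hours, overtime 0.00 hours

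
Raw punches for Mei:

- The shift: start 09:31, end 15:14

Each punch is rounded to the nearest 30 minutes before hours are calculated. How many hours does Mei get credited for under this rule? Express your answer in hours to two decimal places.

5.50 hours

The shift: in 09:31→09:30, out 15:14→15:00; 5 h 30 min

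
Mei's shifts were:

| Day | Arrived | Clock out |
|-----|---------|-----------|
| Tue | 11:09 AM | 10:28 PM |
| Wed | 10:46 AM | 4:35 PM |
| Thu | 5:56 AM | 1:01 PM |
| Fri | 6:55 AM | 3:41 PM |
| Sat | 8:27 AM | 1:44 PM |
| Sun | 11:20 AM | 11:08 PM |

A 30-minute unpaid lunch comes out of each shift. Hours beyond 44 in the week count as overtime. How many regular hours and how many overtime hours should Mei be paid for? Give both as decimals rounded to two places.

Regular 44.00 hours, overtime 3.07 hours

Tue: 11:09 AM–10:28 PM = 11 h 19 min; less 30 min break → 10 h 49 min
Wed: 10:46 AM–4:35 PM = 5 h 49 min; less 30 min break → 5 h 19 min
Thu: 5:56 AM–1:01 PM = 7 h 5 min; less 30 min break → 6 h 35 min
Fri: 6:55 AM–3:41 PM = 8 h 46 min; less 30 min break → 8 h 16 min
Sat: 8:27 AM–1:44 PM = 5 h 17 min; less 30 min break → 4 h 47 min
Sun: 11:20 AM–11:08 PM = 11 h 48 min; less 30 min break → 11 h 18 min
Total worked: 47 h 4 min = 47.07 h.
Threshold 44 h → overtime 3 h 4 min, regular 44 h 0 min.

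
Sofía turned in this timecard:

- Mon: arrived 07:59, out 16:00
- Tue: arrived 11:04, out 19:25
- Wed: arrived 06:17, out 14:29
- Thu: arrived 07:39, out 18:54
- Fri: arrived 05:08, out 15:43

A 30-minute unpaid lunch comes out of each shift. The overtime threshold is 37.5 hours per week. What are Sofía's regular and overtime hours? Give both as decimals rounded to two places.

Regular 37.50 hours, overtime 6.40 hours

Mon: 07:59–16:00 = 8 h 1 min; less 30 min break → 7 h 31 min
Tue: 11:04–19:25 = 8 h 21 min; less 30 min break → 7 h 51 min
Wed: 06:17–14:29 = 8 h 12 min; less 30 min break → 7 h 42 min
Thu: 07:39–18:54 = 11 h 15 min; less 30 min break → 10 h 45 min
Fri: 05:08–15:43 = 10 h 35 min; less 30 min break → 10 h 5 min
Total worked: 43 h 54 min = 43.90 h.
Threshold 37.5 h → overtime 6 h 24 min, regular 37 h 30 min.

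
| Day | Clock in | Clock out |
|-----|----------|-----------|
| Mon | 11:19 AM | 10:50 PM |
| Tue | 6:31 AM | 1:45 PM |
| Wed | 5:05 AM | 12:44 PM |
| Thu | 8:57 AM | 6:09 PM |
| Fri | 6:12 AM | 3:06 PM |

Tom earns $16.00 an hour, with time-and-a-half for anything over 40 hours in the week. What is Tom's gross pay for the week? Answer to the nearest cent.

Mon: 11:19 AM–10:50 PM = 11 h 31 min
Tue: 6:31 AM–1:45 PM = 7 h 14 min
Wed: 5:05 AM–12:44 PM = 7 h 39 min
Thu: 8:57 AM–6:09 PM = 9 h 12 min
Fri: 6:12 AM–3:06 PM = 8 h 54 min
Total worked: 44 h 30 min = 2670 min.
Regular 40 h 0 min = 2400 min at $16.00/h; overtime 4 h 30 min = 270 min at $24.00/h.
Pay = (2400 × $16.00 + 270 × $24.00) ÷ 60 = $748.00.

$748.00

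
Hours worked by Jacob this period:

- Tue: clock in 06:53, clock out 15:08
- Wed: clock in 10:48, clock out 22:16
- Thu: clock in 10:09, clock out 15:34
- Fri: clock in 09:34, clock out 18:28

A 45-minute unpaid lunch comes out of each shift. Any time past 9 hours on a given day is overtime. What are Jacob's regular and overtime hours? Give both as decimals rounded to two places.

Regular 29.32 hours, overtime 1.72 hours

Tue: 06:53–15:08 = 8 h 15 min; less 45 min break → 7 h 30 min
Wed: 10:48–22:16 = 11 h 28 min; less 45 min break → 10 h 43 min
Thu: 10:09–15:34 = 5 h 25 min; less 45 min break → 4 h 40 min
Fri: 09:34–18:28 = 8 h 54 min; less 45 min break → 8 h 9 min
Tue reg 7 h 30 min / OT 0 h 0 min; Wed reg 9 h 0 min / OT 1 h 43 min; Thu reg 4 h 40 min / OT 0 h 0 min; Fri reg 8 h 9 min / OT 0 h 0 min.
Totals: regular 29 h 19 min, overtime 1 h 43 min.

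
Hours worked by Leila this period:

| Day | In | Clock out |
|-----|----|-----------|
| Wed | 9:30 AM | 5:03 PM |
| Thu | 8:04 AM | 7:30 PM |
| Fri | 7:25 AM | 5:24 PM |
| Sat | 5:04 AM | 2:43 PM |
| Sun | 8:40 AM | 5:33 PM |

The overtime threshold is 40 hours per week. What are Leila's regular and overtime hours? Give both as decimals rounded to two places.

Regular 40.00 hours, overtime 7.50 hours

Wed: 9:30 AM–5:03 PM = 7 h 33 min
Thu: 8:04 AM–7:30 PM = 11 h 26 min
Fri: 7:25 AM–5:24 PM = 9 h 59 min
Sat: 5:04 AM–2:43 PM = 9 h 39 min
Sun: 8:40 AM–5:33 PM = 8 h 53 min
Total worked: 47 h 30 min = 47.50 h.
Threshold 40 h → overtime 7 h 30 min, regular 40 h 0 min.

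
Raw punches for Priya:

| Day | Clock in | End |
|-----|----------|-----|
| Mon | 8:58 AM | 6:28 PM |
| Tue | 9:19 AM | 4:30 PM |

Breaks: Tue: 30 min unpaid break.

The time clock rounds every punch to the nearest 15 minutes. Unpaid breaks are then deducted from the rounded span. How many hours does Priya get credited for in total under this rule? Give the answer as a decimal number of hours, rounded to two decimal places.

16.25 hours

Mon: in 8:58 AM→9:00 AM, out 6:28 PM→6:30 PM; 9 h 30 min
Tue: in 9:19 AM→9:15 AM, out 4:30 PM→4:30 PM; 7 h 15 min − 30 min = 6 h 45 min
Total credited: 16 h 15 min.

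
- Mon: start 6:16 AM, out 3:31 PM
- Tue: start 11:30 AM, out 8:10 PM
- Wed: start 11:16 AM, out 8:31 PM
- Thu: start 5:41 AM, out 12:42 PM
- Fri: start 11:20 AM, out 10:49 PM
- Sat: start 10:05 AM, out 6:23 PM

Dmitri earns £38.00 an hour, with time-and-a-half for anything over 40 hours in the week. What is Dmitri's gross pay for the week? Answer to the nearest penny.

£2316.10

Mon: 6:16 AM–3:31 PM = 9 h 15 min
Tue: 11:30 AM–8:10 PM = 8 h 40 min
Wed: 11:16 AM–8:31 PM = 9 h 15 min
Thu: 5:41 AM–12:42 PM = 7 h 1 min
Fri: 11:20 AM–10:49 PM = 11 h 29 min
Sat: 10:05 AM–6:23 PM = 8 h 18 min
Total worked: 53 h 58 min = 3238 min.
Regular 40 h 0 min = 2400 min at £38.00/h; overtime 13 h 58 min = 838 min at £57.00/h.
Pay = (2400 × £38.00 + 838 × £57.00) ÷ 60 = £2316.10.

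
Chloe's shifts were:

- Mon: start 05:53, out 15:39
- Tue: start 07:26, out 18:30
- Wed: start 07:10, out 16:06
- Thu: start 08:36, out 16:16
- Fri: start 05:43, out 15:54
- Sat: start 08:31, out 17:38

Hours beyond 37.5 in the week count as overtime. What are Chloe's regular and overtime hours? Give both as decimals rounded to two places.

Regular 37.50 hours, overtime 19.23 hours

Mon: 05:53–15:39 = 9 h 46 min
Tue: 07:26–18:30 = 11 h 4 min
Wed: 07:10–16:06 = 8 h 56 min
Thu: 08:36–16:16 = 7 h 40 min
Fri: 05:43–15:54 = 10 h 11 min
Sat: 08:31–17:38 = 9 h 7 min
Total worked: 56 h 44 min = 56.73 h.
Threshold 37.5 h → overtime 19 h 14 min, regular 37 h 30 min.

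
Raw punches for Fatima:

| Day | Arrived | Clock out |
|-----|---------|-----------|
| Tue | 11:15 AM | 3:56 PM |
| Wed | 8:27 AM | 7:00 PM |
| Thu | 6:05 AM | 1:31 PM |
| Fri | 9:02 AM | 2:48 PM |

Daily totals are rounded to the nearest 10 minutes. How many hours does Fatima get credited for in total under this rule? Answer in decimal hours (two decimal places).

Tue: 11:15 AM–3:56 PM = 4 h 41 min → rounds to 4 h 40 min
Wed: 8:27 AM–7:00 PM = 10 h 33 min → rounds to 10 h 30 min
Thu: 6:05 AM–1:31 PM = 7 h 26 min → rounds to 7 h 30 min
Fri: 9:02 AM–2:48 PM = 5 h 46 min → rounds to 5 h 50 min
Total credited: 28 h 30 min.

28.50 hours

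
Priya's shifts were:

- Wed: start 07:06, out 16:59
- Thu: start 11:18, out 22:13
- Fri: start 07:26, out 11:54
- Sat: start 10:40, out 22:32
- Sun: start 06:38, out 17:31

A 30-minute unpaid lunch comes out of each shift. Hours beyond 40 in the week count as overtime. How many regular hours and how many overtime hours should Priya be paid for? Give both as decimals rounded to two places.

Wed: 07:06–16:59 = 9 h 53 min; less 30 min break → 9 h 23 min
Thu: 11:18–22:13 = 10 h 55 min; less 30 min break → 10 h 25 min
Fri: 07:26–11:54 = 4 h 28 min; less 30 min break → 3 h 58 min
Sat: 10:40–22:32 = 11 h 52 min; less 30 min break → 11 h 22 min
Sun: 06:38–17:31 = 10 h 53 min; less 30 min break → 10 h 23 min
Total worked: 45 h 31 min = 45.52 h.
Threshold 40 h → overtime 5 h 31 min, regular 40 h 0 min.

Regular 40.00 hours, overtime 5.52 hours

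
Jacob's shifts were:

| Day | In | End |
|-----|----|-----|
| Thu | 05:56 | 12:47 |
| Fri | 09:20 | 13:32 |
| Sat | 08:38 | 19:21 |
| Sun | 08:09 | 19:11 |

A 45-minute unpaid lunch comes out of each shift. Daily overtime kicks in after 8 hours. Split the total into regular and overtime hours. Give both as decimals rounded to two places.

Thu: 05:56–12:47 = 6 h 51 min; less 45 min break → 6 h 6 min
Fri: 09:20–13:32 = 4 h 12 min; less 45 min break → 3 h 27 min
Sat: 08:38–19:21 = 10 h 43 min; less 45 min break → 9 h 58 min
Sun: 08:09–19:11 = 11 h 2 min; less 45 min break → 10 h 17 min
Thu reg 6 h 6 min / OT 0 h 0 min; Fri reg 3 h 27 min / OT 0 h 0 min; Sat reg 8 h 0 min / OT 1 h 58 min; Sun reg 8 h 0 min / OT 2 h 17 min.
Totals: regular 25 h 33 min, overtime 4 h 15 min.

Regular 25.55 hours, overtime 4.25 hours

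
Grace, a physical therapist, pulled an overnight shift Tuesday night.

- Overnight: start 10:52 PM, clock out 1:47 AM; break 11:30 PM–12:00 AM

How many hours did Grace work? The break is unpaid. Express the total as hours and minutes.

Overnight: 10:52 PM → midnight = 1 h 8 min; midnight → 1:47 AM = 1 h 47 min; span 2 h 55 min; less 30 min break → 2 h 25 min

2 h 25 min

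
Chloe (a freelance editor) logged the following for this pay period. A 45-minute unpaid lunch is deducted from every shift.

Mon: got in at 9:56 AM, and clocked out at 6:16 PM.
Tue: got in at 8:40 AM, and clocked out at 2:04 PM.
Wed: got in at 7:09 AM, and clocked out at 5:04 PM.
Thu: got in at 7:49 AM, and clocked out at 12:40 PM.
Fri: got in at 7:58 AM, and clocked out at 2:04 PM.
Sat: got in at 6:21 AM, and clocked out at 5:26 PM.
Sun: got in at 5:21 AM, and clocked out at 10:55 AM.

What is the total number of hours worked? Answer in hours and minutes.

46 h 0 min

Mon: 9:56 AM–6:16 PM = 8 h 20 min; less 45 min break → 7 h 35 min
Tue: 8:40 AM–2:04 PM = 5 h 24 min; less 45 min break → 4 h 39 min
Wed: 7:09 AM–5:04 PM = 9 h 55 min; less 45 min break → 9 h 10 min
Thu: 7:49 AM–12:40 PM = 4 h 51 min; less 45 min break → 4 h 6 min
Fri: 7:58 AM–2:04 PM = 6 h 6 min; less 45 min break → 5 h 21 min
Sat: 6:21 AM–5:26 PM = 11 h 5 min; less 45 min break → 10 h 20 min
Sun: 5:21 AM–10:55 AM = 5 h 34 min; less 45 min break → 4 h 49 min
Total: 7 h 35 min + 4 h 39 min + 9 h 10 min + 4 h 6 min + 5 h 21 min + 10 h 20 min + 4 h 49 min = 46 h 0 min.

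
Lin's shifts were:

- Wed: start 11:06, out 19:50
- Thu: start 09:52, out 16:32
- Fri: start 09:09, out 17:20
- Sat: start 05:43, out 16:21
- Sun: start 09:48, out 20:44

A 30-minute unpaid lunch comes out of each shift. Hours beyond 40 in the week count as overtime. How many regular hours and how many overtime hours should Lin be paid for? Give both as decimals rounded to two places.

Wed: 11:06–19:50 = 8 h 44 min; less 30 min break → 8 h 14 min
Thu: 09:52–16:32 = 6 h 40 min; less 30 min break → 6 h 10 min
Fri: 09:09–17:20 = 8 h 11 min; less 30 min break → 7 h 41 min
Sat: 05:43–16:21 = 10 h 38 min; less 30 min break → 10 h 8 min
Sun: 09:48–20:44 = 10 h 56 min; less 30 min break → 10 h 26 min
Total worked: 42 h 39 min = 42.65 h.
Threshold 40 h → overtime 2 h 39 min, regular 40 h 0 min.

Regular 40.00 hours, overtime 2.65 hours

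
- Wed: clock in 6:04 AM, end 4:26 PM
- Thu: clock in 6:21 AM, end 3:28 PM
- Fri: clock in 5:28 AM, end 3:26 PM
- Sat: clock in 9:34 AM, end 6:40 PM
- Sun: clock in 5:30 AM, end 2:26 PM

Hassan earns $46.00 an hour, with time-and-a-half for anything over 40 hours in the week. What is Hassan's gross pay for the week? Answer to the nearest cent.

$2356.35

Wed: 6:04 AM–4:26 PM = 10 h 22 min
Thu: 6:21 AM–3:28 PM = 9 h 7 min
Fri: 5:28 AM–3:26 PM = 9 h 58 min
Sat: 9:34 AM–6:40 PM = 9 h 6 min
Sun: 5:30 AM–2:26 PM = 8 h 56 min
Total worked: 47 h 29 min = 2849 min.
Regular 40 h 0 min = 2400 min at $46.00/h; overtime 7 h 29 min = 449 min at $69.00/h.
Pay = (2400 × $46.00 + 449 × $69.00) ÷ 60 = $2356.35.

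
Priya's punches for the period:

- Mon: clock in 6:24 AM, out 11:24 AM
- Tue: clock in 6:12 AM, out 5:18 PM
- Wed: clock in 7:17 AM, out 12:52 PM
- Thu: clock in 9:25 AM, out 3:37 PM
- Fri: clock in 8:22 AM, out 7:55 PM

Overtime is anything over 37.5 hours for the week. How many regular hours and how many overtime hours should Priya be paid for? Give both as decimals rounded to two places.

Mon: 6:24 AM–11:24 AM = 5 h 0 min
Tue: 6:12 AM–5:18 PM = 11 h 6 min
Wed: 7:17 AM–12:52 PM = 5 h 35 min
Thu: 9:25 AM–3:37 PM = 6 h 12 min
Fri: 8:22 AM–7:55 PM = 11 h 33 min
Total worked: 39 h 26 min = 39.43 h.
Threshold 37.5 h → overtime 1 h 56 min, regular 37 h 30 min.

Regular 37.50 hours, overtime 1.93 hours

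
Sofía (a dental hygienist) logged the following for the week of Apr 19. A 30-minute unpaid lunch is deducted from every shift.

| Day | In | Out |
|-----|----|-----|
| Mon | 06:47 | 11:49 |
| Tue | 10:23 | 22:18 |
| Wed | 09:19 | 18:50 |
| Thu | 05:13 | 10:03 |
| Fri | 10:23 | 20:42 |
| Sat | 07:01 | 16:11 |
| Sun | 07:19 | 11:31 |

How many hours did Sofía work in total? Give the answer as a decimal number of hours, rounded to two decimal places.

51.48 hours

Mon: 06:47–11:49 = 5 h 2 min; less 30 min break → 4 h 32 min
Tue: 10:23–22:18 = 11 h 55 min; less 30 min break → 11 h 25 min
Wed: 09:19–18:50 = 9 h 31 min; less 30 min break → 9 h 1 min
Thu: 05:13–10:03 = 4 h 50 min; less 30 min break → 4 h 20 min
Fri: 10:23–20:42 = 10 h 19 min; less 30 min break → 9 h 49 min
Sat: 07:01–16:11 = 9 h 10 min; less 30 min break → 8 h 40 min
Sun: 07:19–11:31 = 4 h 12 min; less 30 min break → 3 h 42 min
Total: 4 h 32 min + 11 h 25 min + 9 h 1 min + 4 h 20 min + 9 h 49 min + 8 h 40 min + 3 h 42 min = 51 h 29 min.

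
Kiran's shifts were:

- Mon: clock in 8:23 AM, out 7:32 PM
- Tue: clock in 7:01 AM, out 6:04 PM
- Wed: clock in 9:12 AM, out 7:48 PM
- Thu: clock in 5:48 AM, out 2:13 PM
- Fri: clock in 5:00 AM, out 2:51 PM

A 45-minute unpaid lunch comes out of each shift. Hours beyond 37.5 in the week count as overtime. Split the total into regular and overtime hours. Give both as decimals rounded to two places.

Mon: 8:23 AM–7:32 PM = 11 h 9 min; less 45 min break → 10 h 24 min
Tue: 7:01 AM–6:04 PM = 11 h 3 min; less 45 min break → 10 h 18 min
Wed: 9:12 AM–7:48 PM = 10 h 36 min; less 45 min break → 9 h 51 min
Thu: 5:48 AM–2:13 PM = 8 h 25 min; less 45 min break → 7 h 40 min
Fri: 5:00 AM–2:51 PM = 9 h 51 min; less 45 min break → 9 h 6 min
Total worked: 47 h 19 min = 47.32 h.
Threshold 37.5 h → overtime 9 h 49 min, regular 37 h 30 min.

Regular 37.50 hours, overtime 9.82 hours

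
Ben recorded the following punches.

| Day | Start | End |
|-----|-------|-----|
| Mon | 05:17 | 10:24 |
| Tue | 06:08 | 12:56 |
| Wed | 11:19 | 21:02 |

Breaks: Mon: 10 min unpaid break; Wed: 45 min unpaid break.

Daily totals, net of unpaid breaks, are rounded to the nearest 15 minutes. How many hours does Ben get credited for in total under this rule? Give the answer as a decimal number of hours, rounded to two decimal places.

20.75 hours

Mon: 05:17–10:24 = 5 h 7 min − 10 min = 4 h 57 min → rounds to 5 h 0 min
Tue: 06:08–12:56 = 6 h 48 min → rounds to 6 h 45 min
Wed: 11:19–21:02 = 9 h 43 min − 45 min = 8 h 58 min → rounds to 9 h 0 min
Total credited: 20 h 45 min.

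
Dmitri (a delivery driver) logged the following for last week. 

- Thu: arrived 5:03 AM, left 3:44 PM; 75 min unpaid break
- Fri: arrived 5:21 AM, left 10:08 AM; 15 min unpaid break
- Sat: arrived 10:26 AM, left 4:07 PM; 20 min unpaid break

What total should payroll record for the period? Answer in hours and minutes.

19 h 19 min

Thu: 5:03 AM–3:44 PM = 10 h 41 min; less 75 min break → 9 h 26 min
Fri: 5:21 AM–10:08 AM = 4 h 47 min; less 15 min break → 4 h 32 min
Sat: 10:26 AM–4:07 PM = 5 h 41 min; less 20 min break → 5 h 21 min
Total: 9 h 26 min + 4 h 32 min + 5 h 21 min = 19 h 19 min.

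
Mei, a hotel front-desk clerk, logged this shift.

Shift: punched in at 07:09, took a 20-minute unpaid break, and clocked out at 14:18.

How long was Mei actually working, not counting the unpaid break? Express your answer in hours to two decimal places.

Shift: 07:09–14:18 = 7 h 9 min; less 20 min break → 6 h 49 min

6.82 hours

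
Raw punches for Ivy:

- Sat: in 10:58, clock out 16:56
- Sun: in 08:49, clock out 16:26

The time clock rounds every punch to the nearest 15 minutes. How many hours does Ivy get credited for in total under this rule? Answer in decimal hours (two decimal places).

13.75 hours

Sat: in 10:58→11:00, out 16:56→17:00; 6 h 0 min
Sun: in 08:49→08:45, out 16:26→16:30; 7 h 45 min
Total credited: 13 h 45 min.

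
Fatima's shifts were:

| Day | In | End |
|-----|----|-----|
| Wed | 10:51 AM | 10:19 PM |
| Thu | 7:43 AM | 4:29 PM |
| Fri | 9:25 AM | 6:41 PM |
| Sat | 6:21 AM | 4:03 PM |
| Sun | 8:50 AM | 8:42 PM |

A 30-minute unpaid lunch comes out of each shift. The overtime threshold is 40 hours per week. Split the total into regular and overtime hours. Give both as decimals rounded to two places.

Regular 40.00 hours, overtime 8.57 hours

Wed: 10:51 AM–10:19 PM = 11 h 28 min; less 30 min break → 10 h 58 min
Thu: 7:43 AM–4:29 PM = 8 h 46 min; less 30 min break → 8 h 16 min
Fri: 9:25 AM–6:41 PM = 9 h 16 min; less 30 min break → 8 h 46 min
Sat: 6:21 AM–4:03 PM = 9 h 42 min; less 30 min break → 9 h 12 min
Sun: 8:50 AM–8:42 PM = 11 h 52 min; less 30 min break → 11 h 22 min
Total worked: 48 h 34 min = 48.57 h.
Threshold 40 h → overtime 8 h 34 min, regular 40 h 0 min.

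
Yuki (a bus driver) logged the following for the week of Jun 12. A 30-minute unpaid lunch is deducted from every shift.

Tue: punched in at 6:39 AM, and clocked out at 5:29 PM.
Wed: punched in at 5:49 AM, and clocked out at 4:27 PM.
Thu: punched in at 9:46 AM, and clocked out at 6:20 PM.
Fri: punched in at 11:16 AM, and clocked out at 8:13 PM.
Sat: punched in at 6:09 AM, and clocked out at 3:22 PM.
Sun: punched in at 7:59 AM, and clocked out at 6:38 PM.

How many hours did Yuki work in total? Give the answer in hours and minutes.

55 h 51 min

Tue: 6:39 AM–5:29 PM = 10 h 50 min; less 30 min break → 10 h 20 min
Wed: 5:49 AM–4:27 PM = 10 h 38 min; less 30 min break → 10 h 8 min
Thu: 9:46 AM–6:20 PM = 8 h 34 min; less 30 min break → 8 h 4 min
Fri: 11:16 AM–8:13 PM = 8 h 57 min; less 30 min break → 8 h 27 min
Sat: 6:09 AM–3:22 PM = 9 h 13 min; less 30 min break → 8 h 43 min
Sun: 7:59 AM–6:38 PM = 10 h 39 min; less 30 min break → 10 h 9 min
Total: 10 h 20 min + 10 h 8 min + 8 h 4 min + 8 h 27 min + 8 h 43 min + 10 h 9 min = 55 h 51 min.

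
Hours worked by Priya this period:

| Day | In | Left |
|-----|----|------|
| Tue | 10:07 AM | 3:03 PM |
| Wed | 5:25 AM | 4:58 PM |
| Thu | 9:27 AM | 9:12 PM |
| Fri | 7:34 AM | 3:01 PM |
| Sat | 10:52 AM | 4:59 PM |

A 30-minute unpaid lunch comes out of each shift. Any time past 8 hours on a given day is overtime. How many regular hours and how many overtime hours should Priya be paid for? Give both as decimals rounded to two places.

Regular 33.00 hours, overtime 6.30 hours

Tue: 10:07 AM–3:03 PM = 4 h 56 min; less 30 min break → 4 h 26 min
Wed: 5:25 AM–4:58 PM = 11 h 33 min; less 30 min break → 11 h 3 min
Thu: 9:27 AM–9:12 PM = 11 h 45 min; less 30 min break → 11 h 15 min
Fri: 7:34 AM–3:01 PM = 7 h 27 min; less 30 min break → 6 h 57 min
Sat: 10:52 AM–4:59 PM = 6 h 7 min; less 30 min break → 5 h 37 min
Tue reg 4 h 26 min / OT 0 h 0 min; Wed reg 8 h 0 min / OT 3 h 3 min; Thu reg 8 h 0 min / OT 3 h 15 min; Fri reg 6 h 57 min / OT 0 h 0 min; Sat reg 5 h 37 min / OT 0 h 0 min.
Totals: regular 33 h 0 min, overtime 6 h 18 min.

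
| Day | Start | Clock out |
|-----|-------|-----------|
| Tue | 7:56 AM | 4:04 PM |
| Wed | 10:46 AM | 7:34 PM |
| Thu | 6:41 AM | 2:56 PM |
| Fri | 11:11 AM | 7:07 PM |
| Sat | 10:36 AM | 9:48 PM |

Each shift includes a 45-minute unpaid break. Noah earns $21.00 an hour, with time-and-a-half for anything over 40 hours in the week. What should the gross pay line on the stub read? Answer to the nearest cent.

Tue: 7:56 AM–4:04 PM = 8 h 8 min; less 45 min break → 7 h 23 min
Wed: 10:46 AM–7:34 PM = 8 h 48 min; less 45 min break → 8 h 3 min
Thu: 6:41 AM–2:56 PM = 8 h 15 min; less 45 min break → 7 h 30 min
Fri: 11:11 AM–7:07 PM = 7 h 56 min; less 45 min break → 7 h 11 min
Sat: 10:36 AM–9:48 PM = 11 h 12 min; less 45 min break → 10 h 27 min
Total worked: 40 h 34 min = 2434 min.
Regular 40 h 0 min = 2400 min at $21.00/h; overtime 0 h 34 min = 34 min at $31.50/h.
Pay = (2400 × $21.00 + 34 × $31.50) ÷ 60 = $857.85.

$857.85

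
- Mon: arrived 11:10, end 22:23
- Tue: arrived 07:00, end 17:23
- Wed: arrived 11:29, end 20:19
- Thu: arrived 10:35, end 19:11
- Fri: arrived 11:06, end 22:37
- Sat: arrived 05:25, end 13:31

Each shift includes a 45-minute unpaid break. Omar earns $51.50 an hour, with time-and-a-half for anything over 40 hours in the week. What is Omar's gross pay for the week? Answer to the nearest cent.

$3153.09

Mon: 11:10–22:23 = 11 h 13 min; less 45 min break → 10 h 28 min
Tue: 07:00–17:23 = 10 h 23 min; less 45 min break → 9 h 38 min
Wed: 11:29–20:19 = 8 h 50 min; less 45 min break → 8 h 5 min
Thu: 10:35–19:11 = 8 h 36 min; less 45 min break → 7 h 51 min
Fri: 11:06–22:37 = 11 h 31 min; less 45 min break → 10 h 46 min
Sat: 05:25–13:31 = 8 h 6 min; less 45 min break → 7 h 21 min
Total worked: 54 h 9 min = 3249 min.
Regular 40 h 0 min = 2400 min at $51.50/h; overtime 14 h 9 min = 849 min at $77.25/h.
Pay = (2400 × $51.50 + 849 × $77.25) ÷ 60 = $3153.09.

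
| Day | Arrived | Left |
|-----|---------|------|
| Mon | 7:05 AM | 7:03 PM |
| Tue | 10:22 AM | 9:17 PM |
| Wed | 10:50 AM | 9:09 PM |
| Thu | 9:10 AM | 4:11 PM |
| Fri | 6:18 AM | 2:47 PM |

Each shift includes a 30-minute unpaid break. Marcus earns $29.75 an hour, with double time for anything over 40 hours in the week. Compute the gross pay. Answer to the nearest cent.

Mon: 7:05 AM–7:03 PM = 11 h 58 min; less 30 min break → 11 h 28 min
Tue: 10:22 AM–9:17 PM = 10 h 55 min; less 30 min break → 10 h 25 min
Wed: 10:50 AM–9:09 PM = 10 h 19 min; less 30 min break → 9 h 49 min
Thu: 9:10 AM–4:11 PM = 7 h 1 min; less 30 min break → 6 h 31 min
Fri: 6:18 AM–2:47 PM = 8 h 29 min; less 30 min break → 7 h 59 min
Total worked: 46 h 12 min = 2772 min.
Regular 40 h 0 min = 2400 min at $29.75/h; overtime 6 h 12 min = 372 min at $59.50/h.
Pay = (2400 × $29.75 + 372 × $59.50) ÷ 60 = $1558.90.

$1558.90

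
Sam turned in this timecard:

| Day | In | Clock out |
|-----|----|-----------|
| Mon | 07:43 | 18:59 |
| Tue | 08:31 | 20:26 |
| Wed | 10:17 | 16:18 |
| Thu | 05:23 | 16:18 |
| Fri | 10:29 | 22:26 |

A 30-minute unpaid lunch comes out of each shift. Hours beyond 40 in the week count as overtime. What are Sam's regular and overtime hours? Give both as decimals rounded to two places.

Mon: 07:43–18:59 = 11 h 16 min; less 30 min break → 10 h 46 min
Tue: 08:31–20:26 = 11 h 55 min; less 30 min break → 11 h 25 min
Wed: 10:17–16:18 = 6 h 1 min; less 30 min break → 5 h 31 min
Thu: 05:23–16:18 = 10 h 55 min; less 30 min break → 10 h 25 min
Fri: 10:29–22:26 = 11 h 57 min; less 30 min break → 11 h 27 min
Total worked: 49 h 34 min = 49.57 h.
Threshold 40 h → overtime 9 h 34 min, regular 40 h 0 min.

Regular 40.00 hours, overtime 9.57 hours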